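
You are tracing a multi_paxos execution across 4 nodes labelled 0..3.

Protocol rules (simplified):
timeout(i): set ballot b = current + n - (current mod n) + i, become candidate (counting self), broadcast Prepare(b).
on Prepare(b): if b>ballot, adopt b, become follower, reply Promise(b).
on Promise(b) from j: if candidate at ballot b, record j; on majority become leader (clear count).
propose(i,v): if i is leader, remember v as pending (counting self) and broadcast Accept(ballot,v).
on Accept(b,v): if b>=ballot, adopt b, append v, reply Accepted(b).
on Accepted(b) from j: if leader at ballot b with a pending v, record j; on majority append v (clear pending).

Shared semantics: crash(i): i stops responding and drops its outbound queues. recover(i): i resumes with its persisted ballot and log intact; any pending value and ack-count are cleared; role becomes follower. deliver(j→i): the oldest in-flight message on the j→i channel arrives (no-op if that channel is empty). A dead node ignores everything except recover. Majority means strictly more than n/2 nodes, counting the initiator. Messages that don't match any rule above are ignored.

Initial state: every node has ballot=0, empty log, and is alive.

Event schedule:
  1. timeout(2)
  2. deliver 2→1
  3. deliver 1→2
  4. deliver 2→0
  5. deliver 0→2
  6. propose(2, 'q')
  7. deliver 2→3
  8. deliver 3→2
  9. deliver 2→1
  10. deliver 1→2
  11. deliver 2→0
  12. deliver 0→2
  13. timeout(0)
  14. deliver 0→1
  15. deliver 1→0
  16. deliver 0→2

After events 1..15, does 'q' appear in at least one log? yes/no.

yes

e1 timeout(2): 2[cand,b=6,-]
e2 deliver 2→1: 1[foll,b=6,-]
e3 deliver 1→2: ·
e4 deliver 2→0: 0[foll,b=6,-]
e5 deliver 0→2: 2[lead,b=6,-]
e6 propose(2,'q'): ·
e7 deliver 2→3: 3[foll,b=6,-]
e8 deliver 3→2: ·
e9 deliver 2→1: 1[foll,b=6,q]
e10 deliver 1→2: ·
e11 deliver 2→0: 0[foll,b=6,q]
e12 deliver 0→2: 2[lead,b=6,q]
e13 timeout(0): 0[cand,b=8,q]
e14 deliver 0→1: 1[foll,b=8,q]
e15 deliver 1→0: ·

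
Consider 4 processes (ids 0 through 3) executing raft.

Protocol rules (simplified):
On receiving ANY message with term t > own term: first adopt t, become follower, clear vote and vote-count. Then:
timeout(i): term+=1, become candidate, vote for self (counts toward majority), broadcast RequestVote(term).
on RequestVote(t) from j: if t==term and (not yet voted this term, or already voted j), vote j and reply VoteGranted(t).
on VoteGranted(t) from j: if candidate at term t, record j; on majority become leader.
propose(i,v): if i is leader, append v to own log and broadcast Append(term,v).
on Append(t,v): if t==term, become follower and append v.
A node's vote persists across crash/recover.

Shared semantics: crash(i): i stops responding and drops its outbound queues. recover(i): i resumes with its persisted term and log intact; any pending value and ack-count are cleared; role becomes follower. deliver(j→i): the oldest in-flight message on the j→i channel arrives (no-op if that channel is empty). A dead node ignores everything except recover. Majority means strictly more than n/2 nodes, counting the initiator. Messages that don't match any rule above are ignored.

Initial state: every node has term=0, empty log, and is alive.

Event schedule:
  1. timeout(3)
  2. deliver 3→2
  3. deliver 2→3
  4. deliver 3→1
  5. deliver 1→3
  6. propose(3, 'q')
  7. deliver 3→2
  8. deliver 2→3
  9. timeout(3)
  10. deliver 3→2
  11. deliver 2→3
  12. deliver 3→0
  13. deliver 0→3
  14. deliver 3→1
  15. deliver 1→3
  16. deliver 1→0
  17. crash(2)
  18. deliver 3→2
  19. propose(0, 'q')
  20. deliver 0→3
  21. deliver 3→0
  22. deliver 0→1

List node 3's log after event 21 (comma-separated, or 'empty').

1. timeout(3):  <3:cand t1 ->
2. deliver 3→2:  <2:foll t1 ->
3. deliver 2→3:  nop
4. deliver 3→1:  <1:foll t1 ->
5. deliver 1→3:  <3:lead t1 ->
6. propose(3,'q'):  <3:lead t1 q>
7. deliver 3→2:  <2:foll t1 q>
8. deliver 2→3:  nop
9. timeout(3):  <3:cand t2 q>
10. deliver 3→2:  <2:foll t2 q>
11. deliver 2→3:  nop
12. deliver 3→0:  <0:foll t1 ->
13. deliver 0→3:  nop
14. deliver 3→1:  <1:foll t1 q>
15. deliver 1→3:  nop
16. deliver 1→0:  nop
17. crash(2):  <2:✗foll t2 q>
18. deliver 3→2:  nop
19. propose(0,'q'):  nop
20. deliver 0→3:  nop
21. deliver 3→0:  <0:foll t1 q>

q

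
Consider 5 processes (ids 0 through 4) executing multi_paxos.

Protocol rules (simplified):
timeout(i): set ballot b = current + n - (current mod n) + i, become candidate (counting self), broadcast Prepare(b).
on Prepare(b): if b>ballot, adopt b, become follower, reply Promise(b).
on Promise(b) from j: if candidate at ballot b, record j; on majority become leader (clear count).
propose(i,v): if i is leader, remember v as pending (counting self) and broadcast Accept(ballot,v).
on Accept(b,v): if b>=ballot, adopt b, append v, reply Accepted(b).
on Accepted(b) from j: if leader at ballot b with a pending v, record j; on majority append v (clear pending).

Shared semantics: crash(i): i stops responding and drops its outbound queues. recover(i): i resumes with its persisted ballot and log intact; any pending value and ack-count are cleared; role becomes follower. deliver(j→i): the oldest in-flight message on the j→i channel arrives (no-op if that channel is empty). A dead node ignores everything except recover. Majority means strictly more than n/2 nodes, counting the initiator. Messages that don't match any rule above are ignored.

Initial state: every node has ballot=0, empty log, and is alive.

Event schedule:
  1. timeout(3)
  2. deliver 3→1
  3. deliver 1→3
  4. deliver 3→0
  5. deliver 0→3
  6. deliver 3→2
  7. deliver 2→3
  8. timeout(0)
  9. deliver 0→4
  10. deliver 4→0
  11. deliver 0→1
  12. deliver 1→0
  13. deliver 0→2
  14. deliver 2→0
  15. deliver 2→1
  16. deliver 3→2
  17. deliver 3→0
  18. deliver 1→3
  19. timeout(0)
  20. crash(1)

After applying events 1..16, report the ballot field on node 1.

1. timeout(3):  <3:cand b8 ->
2. deliver 3→1:  <1:foll b8 ->
3. deliver 1→3:  nop
4. deliver 3→0:  <0:foll b8 ->
5. deliver 0→3:  <3:lead b8 ->
6. deliver 3→2:  <2:foll b8 ->
7. deliver 2→3:  nop
8. timeout(0):  <0:cand b10 ->
9. deliver 0→4:  <4:foll b10 ->
10. deliver 4→0:  nop
11. deliver 0→1:  <1:foll b10 ->
12. deliver 1→0:  <0:lead b10 ->
13. deliver 0→2:  <2:foll b10 ->
14. deliver 2→0:  nop
15. deliver 2→1:  nop
16. deliver 3→2:  nop

10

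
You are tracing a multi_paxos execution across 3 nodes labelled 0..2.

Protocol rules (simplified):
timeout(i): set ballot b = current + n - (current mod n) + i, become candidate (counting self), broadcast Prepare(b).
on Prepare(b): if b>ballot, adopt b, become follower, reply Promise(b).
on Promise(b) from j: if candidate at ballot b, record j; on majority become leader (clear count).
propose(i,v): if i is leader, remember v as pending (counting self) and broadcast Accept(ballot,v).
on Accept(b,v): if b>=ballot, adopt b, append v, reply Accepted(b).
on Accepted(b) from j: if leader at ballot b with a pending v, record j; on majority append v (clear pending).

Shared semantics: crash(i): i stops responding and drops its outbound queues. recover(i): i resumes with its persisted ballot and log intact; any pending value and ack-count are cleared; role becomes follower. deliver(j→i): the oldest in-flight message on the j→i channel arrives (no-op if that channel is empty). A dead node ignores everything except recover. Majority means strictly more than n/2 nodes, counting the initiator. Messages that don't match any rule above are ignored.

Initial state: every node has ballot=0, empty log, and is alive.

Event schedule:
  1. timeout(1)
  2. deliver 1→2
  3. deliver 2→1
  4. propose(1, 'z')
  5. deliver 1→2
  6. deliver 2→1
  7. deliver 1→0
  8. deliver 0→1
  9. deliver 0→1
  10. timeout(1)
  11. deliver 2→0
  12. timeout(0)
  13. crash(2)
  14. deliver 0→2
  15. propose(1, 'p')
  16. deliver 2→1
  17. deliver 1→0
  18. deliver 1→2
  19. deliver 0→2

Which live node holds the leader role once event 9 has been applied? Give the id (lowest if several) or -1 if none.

step 1 timeout(1): 1={cand,b=4,log=-}
step 2 deliver 1→2: 2={foll,b=4,log=-}
step 3 deliver 2→1: 1={lead,b=4,log=-}
step 4 propose(1,'z'): —
step 5 deliver 1→2: 2={foll,b=4,log=z}
step 6 deliver 2→1: 1={lead,b=4,log=z}
step 7 deliver 1→0: 0={foll,b=4,log=-}
step 8 deliver 0→1: —
step 9 deliver 0→1: —

1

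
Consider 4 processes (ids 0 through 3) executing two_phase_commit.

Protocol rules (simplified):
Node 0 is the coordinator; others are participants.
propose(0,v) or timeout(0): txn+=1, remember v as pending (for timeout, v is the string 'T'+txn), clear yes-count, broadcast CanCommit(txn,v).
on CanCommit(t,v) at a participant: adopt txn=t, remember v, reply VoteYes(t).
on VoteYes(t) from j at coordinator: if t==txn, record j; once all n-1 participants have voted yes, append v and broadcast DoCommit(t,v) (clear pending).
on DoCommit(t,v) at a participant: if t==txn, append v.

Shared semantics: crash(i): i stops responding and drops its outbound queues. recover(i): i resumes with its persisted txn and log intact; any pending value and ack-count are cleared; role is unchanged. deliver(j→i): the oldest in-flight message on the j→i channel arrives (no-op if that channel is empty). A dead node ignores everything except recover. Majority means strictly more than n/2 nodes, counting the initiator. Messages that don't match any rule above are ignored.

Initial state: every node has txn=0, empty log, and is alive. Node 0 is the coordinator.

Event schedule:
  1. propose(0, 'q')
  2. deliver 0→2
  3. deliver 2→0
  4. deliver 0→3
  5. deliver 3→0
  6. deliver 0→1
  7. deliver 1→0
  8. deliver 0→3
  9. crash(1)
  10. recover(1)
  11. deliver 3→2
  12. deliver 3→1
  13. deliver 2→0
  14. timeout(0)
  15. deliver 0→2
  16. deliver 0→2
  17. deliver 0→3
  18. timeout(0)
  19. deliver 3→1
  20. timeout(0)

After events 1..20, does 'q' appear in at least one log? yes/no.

yes

step 1 propose(0,'q'): 0={coor,t=1,log=-}
step 2 deliver 0→2: 2={part,t=1,log=-}
step 3 deliver 2→0: —
step 4 deliver 0→3: 3={part,t=1,log=-}
step 5 deliver 3→0: —
step 6 deliver 0→1: 1={part,t=1,log=-}
step 7 deliver 1→0: 0={coor,t=1,log=q}
step 8 deliver 0→3: 3={part,t=1,log=q}
step 9 crash(1): 1={✗part,t=1,log=-}
step 10 recover(1): 1={part,t=1,log=-}
step 11 deliver 3→2: —
step 12 deliver 3→1: —
step 13 deliver 2→0: —
step 14 timeout(0): 0={coor,t=2,log=q}
step 15 deliver 0→2: 2={part,t=1,log=q}
step 16 deliver 0→2: 2={part,t=2,log=q}
step 17 deliver 0→3: 3={part,t=2,log=q}
step 18 timeout(0): 0={coor,t=3,log=q}
step 19 deliver 3→1: —
step 20 timeout(0): 0={coor,t=4,log=q}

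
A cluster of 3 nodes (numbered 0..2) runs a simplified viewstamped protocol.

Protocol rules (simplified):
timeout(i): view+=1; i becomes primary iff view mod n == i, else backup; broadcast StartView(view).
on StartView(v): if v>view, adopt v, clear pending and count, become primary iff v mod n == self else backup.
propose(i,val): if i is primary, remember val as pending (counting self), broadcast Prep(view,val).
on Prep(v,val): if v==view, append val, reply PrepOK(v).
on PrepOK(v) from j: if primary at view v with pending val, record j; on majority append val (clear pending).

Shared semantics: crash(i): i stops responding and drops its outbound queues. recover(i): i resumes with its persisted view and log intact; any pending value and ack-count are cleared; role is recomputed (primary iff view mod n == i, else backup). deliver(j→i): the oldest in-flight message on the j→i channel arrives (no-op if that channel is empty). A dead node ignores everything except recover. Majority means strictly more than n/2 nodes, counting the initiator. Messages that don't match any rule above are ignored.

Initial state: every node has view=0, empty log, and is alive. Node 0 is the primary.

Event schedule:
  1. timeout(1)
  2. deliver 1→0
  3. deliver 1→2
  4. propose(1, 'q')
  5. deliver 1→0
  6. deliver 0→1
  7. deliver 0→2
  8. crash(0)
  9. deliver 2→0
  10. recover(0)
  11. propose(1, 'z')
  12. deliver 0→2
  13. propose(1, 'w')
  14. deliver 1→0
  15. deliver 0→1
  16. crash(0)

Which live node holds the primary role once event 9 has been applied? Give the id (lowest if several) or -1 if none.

e1 timeout(1): 1[prim,v=1,-]
e2 deliver 1→0: 0[back,v=1,-]
e3 deliver 1→2: 2[back,v=1,-]
e4 propose(1,'q'): ·
e5 deliver 1→0: 0[back,v=1,q]
e6 deliver 0→1: 1[prim,v=1,q]
e7 deliver 0→2: ·
e8 crash(0): 0[✗back,v=1,q]
e9 deliver 2→0: ·

1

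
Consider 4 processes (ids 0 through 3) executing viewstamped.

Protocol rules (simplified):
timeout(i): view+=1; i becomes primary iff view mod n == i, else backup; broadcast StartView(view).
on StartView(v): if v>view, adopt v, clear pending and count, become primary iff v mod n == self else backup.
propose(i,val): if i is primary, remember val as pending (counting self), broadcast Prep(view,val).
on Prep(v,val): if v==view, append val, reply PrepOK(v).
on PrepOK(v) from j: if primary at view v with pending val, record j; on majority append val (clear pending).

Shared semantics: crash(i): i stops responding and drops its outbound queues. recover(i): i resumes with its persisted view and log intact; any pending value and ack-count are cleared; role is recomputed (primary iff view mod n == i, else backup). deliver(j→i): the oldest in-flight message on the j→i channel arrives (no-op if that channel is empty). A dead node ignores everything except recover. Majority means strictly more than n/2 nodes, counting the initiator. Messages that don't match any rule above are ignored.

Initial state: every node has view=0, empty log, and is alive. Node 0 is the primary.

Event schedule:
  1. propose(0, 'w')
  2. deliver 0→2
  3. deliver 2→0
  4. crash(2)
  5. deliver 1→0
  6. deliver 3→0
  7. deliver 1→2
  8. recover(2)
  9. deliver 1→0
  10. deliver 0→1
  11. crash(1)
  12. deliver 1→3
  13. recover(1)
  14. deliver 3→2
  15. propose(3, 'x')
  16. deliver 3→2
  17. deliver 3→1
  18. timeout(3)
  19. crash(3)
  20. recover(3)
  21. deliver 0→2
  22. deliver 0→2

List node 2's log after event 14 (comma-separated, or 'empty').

[1] propose(0,'w') → ∅
[2] deliver 0→2 → N2(back v0 [w])
[3] deliver 2→0 → ∅
[4] crash(2) → N2(✗back v0 [w])
[5] deliver 1→0 → ∅
[6] deliver 3→0 → ∅
[7] deliver 1→2 → ∅
[8] recover(2) → N2(back v0 [w])
[9] deliver 1→0 → ∅
[10] deliver 0→1 → N1(back v0 [w])
[11] crash(1) → N1(✗back v0 [w])
[12] deliver 1→3 → ∅
[13] recover(1) → N1(back v0 [w])
[14] deliver 3→2 → ∅

w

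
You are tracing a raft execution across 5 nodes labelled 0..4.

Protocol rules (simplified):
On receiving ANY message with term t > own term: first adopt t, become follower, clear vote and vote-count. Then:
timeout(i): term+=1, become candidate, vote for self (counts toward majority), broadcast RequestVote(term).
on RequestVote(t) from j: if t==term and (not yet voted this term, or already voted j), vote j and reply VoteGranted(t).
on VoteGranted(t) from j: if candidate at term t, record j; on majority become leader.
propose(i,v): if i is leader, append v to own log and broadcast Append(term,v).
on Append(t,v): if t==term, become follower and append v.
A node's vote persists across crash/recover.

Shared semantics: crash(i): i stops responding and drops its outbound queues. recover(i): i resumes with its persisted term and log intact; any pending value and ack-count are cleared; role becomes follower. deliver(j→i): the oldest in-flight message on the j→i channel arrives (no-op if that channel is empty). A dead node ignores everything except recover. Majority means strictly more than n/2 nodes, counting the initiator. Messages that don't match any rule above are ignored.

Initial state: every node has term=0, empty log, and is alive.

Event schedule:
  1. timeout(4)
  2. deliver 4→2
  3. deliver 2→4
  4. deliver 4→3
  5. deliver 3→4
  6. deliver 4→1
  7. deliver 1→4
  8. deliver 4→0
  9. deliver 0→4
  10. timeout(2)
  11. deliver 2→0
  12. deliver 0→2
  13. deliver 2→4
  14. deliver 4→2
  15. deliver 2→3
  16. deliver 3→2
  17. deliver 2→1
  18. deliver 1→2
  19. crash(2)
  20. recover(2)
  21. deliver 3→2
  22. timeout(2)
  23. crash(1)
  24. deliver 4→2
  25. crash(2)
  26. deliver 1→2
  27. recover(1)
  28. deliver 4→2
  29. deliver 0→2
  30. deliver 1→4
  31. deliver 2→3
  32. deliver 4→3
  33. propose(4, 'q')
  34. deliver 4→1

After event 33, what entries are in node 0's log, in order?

empty

e1 timeout(4): 4[cand,t=1,-]
e2 deliver 4→2: 2[foll,t=1,-]
e3 deliver 2→4: ·
e4 deliver 4→3: 3[foll,t=1,-]
e5 deliver 3→4: 4[lead,t=1,-]
e6 deliver 4→1: 1[foll,t=1,-]
e7 deliver 1→4: ·
e8 deliver 4→0: 0[foll,t=1,-]
e9 deliver 0→4: ·
e10 timeout(2): 2[cand,t=2,-]
e11 deliver 2→0: 0[foll,t=2,-]
e12 deliver 0→2: ·
e13 deliver 2→4: 4[foll,t=2,-]
e14 deliver 4→2: 2[lead,t=2,-]
e15 deliver 2→3: 3[foll,t=2,-]
e16 deliver 3→2: ·
e17 deliver 2→1: 1[foll,t=2,-]
e18 deliver 1→2: ·
e19 crash(2): 2[✗lead,t=2,-]
e20 recover(2): 2[foll,t=2,-]
e21 deliver 3→2: ·
e22 timeout(2): 2[cand,t=3,-]
e23 crash(1): 1[✗foll,t=2,-]
e24 deliver 4→2: ·
e25 crash(2): 2[✗cand,t=3,-]
e26 deliver 1→2: ·
e27 recover(1): 1[foll,t=2,-]
e28 deliver 4→2: ·
e29 deliver 0→2: ·
e30 deliver 1→4: ·
e31 deliver 2→3: ·
e32 deliver 4→3: ·
e33 propose(4,'q'): ·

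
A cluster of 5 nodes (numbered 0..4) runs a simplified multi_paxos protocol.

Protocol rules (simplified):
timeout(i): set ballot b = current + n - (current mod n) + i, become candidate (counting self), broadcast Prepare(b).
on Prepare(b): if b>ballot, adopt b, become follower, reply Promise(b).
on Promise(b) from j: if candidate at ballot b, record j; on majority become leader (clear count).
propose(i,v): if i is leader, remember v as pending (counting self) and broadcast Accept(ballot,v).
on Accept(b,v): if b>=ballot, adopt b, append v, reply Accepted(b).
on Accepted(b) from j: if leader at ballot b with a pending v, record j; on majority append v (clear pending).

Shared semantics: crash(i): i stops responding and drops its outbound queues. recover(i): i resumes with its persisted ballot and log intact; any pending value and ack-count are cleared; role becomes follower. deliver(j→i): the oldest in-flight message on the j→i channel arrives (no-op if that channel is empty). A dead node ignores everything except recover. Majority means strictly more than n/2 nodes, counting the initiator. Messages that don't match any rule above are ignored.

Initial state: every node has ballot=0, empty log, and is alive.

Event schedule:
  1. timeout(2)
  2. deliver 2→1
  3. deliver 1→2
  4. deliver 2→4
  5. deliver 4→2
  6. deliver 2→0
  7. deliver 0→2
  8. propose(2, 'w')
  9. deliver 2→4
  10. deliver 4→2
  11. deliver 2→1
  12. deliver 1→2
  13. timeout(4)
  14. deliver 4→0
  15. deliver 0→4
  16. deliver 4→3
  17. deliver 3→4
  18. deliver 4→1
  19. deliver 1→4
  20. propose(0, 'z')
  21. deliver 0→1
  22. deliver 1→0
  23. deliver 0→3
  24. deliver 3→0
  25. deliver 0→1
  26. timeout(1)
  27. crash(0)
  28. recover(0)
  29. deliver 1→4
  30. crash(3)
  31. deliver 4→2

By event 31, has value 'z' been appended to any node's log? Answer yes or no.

no

1. timeout(2):  <2:cand b7 ->
2. deliver 2→1:  <1:foll b7 ->
3. deliver 1→2:  nop
4. deliver 2→4:  <4:foll b7 ->
5. deliver 4→2:  <2:lead b7 ->
6. deliver 2→0:  <0:foll b7 ->
7. deliver 0→2:  nop
8. propose(2,'w'):  nop
9. deliver 2→4:  <4:foll b7 w>
10. deliver 4→2:  nop
11. deliver 2→1:  <1:foll b7 w>
12. deliver 1→2:  <2:lead b7 w>
13. timeout(4):  <4:cand b14 w>
14. deliver 4→0:  <0:foll b14 ->
15. deliver 0→4:  nop
16. deliver 4→3:  <3:foll b14 ->
17. deliver 3→4:  <4:lead b14 w>
18. deliver 4→1:  <1:foll b14 w>
19. deliver 1→4:  nop
20. propose(0,'z'):  nop
21. deliver 0→1:  nop
22. deliver 1→0:  nop
23. deliver 0→3:  nop
24. deliver 3→0:  nop
25. deliver 0→1:  nop
26. timeout(1):  <1:cand b16 w>
27. crash(0):  <0:✗foll b14 ->
28. recover(0):  <0:foll b14 ->
29. deliver 1→4:  <4:foll b16 w>
30. crash(3):  <3:✗foll b14 ->
31. deliver 4→2:  <2:foll b14 w>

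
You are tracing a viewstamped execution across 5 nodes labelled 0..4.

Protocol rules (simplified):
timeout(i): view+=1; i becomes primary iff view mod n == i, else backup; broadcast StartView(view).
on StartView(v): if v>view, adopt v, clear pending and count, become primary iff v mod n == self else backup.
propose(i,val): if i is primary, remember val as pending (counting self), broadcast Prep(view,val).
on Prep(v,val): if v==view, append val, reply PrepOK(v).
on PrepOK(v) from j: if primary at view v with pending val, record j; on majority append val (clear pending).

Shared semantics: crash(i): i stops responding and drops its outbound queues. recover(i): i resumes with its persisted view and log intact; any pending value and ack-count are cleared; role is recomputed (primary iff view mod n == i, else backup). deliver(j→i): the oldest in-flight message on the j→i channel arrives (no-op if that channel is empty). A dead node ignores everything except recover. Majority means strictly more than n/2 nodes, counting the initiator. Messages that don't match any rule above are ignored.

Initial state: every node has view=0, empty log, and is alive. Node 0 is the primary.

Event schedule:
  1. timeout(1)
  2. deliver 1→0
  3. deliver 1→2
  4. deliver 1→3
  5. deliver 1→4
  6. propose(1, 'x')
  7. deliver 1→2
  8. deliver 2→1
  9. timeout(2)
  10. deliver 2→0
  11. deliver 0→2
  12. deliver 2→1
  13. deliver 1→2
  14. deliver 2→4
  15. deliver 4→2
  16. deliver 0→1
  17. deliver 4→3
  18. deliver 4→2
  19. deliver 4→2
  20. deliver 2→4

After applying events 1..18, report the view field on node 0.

2

after 1 — timeout(1): n1:prim/v1/[-]
after 2 — deliver 1→0: n0:back/v1/[-]
after 3 — deliver 1→2: n2:back/v1/[-]
after 4 — deliver 1→3: n3:back/v1/[-]
after 5 — deliver 1→4: n4:back/v1/[-]
after 6 — propose(1,'x'): ·
after 7 — deliver 1→2: n2:back/v1/[x]
after 8 — deliver 2→1: ·
after 9 — timeout(2): n2:prim/v2/[x]
after 10 — deliver 2→0: n0:back/v2/[-]
after 11 — deliver 0→2: ·
after 12 — deliver 2→1: n1:back/v2/[-]
after 13 — deliver 1→2: ·
after 14 — deliver 2→4: n4:back/v2/[-]
after 15 — deliver 4→2: ·
after 16 — deliver 0→1: ·
after 17 — deliver 4→3: ·
after 18 — deliver 4→2: ·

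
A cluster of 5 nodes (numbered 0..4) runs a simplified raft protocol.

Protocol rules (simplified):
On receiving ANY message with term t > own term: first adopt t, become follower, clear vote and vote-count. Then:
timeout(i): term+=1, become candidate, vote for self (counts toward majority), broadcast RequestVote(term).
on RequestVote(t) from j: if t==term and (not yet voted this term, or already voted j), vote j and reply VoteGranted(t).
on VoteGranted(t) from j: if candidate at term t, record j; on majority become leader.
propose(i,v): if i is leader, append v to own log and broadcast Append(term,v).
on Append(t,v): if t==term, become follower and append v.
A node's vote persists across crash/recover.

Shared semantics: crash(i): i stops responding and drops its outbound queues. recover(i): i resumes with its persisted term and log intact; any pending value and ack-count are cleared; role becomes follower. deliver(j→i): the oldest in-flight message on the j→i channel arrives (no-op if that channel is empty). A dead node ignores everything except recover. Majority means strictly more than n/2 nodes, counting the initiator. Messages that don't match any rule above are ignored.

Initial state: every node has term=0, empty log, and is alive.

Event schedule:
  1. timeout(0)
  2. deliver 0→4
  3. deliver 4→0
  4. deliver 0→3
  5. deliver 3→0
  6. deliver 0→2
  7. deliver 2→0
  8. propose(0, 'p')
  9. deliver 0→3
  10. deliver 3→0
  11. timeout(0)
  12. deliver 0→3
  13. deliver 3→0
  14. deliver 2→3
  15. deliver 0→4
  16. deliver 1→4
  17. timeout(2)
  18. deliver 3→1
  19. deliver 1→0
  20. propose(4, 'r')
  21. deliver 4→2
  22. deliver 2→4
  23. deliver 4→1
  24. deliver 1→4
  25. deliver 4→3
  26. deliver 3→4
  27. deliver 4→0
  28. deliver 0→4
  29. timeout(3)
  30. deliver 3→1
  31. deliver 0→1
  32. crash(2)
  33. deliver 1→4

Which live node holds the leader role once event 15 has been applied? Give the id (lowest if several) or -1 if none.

-1

[1] timeout(0) → N0(cand t1 [-])
[2] deliver 0→4 → N4(foll t1 [-])
[3] deliver 4→0 → ∅
[4] deliver 0→3 → N3(foll t1 [-])
[5] deliver 3→0 → N0(lead t1 [-])
[6] deliver 0→2 → N2(foll t1 [-])
[7] deliver 2→0 → ∅
[8] propose(0,'p') → N0(lead t1 [p])
[9] deliver 0→3 → N3(foll t1 [p])
[10] deliver 3→0 → ∅
[11] timeout(0) → N0(cand t2 [p])
[12] deliver 0→3 → N3(foll t2 [p])
[13] deliver 3→0 → ∅
[14] deliver 2→3 → ∅
[15] deliver 0→4 → N4(foll t1 [p])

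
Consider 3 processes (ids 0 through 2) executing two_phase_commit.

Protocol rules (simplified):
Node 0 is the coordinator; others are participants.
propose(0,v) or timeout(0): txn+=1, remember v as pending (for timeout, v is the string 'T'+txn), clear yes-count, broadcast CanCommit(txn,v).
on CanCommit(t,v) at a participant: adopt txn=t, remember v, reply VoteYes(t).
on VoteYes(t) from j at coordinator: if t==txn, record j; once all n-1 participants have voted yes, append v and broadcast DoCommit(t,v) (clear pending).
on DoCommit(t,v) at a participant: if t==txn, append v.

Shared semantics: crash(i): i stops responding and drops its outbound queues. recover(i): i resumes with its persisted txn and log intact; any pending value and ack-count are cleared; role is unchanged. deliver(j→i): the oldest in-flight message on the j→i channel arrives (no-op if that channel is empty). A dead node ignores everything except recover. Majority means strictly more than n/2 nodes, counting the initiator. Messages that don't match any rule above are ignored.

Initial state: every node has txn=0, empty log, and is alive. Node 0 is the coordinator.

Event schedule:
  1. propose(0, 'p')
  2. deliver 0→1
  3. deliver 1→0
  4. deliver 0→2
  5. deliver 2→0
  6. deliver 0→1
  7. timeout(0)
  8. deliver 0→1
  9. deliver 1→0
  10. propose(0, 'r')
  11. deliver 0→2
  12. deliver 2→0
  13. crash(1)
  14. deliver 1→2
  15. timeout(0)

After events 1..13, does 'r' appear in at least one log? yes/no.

after 1 — propose(0,'p'): n0:coor/t1/[-]
after 2 — deliver 0→1: n1:part/t1/[-]
after 3 — deliver 1→0: ·
after 4 — deliver 0→2: n2:part/t1/[-]
after 5 — deliver 2→0: n0:coor/t1/[p]
after 6 — deliver 0→1: n1:part/t1/[p]
after 7 — timeout(0): n0:coor/t2/[p]
after 8 — deliver 0→1: n1:part/t2/[p]
after 9 — deliver 1→0: ·
after 10 — propose(0,'r'): n0:coor/t3/[p]
after 11 — deliver 0→2: n2:part/t1/[p]
after 12 — deliver 2→0: ·
after 13 — crash(1): n1:✗part/t2/[p]

no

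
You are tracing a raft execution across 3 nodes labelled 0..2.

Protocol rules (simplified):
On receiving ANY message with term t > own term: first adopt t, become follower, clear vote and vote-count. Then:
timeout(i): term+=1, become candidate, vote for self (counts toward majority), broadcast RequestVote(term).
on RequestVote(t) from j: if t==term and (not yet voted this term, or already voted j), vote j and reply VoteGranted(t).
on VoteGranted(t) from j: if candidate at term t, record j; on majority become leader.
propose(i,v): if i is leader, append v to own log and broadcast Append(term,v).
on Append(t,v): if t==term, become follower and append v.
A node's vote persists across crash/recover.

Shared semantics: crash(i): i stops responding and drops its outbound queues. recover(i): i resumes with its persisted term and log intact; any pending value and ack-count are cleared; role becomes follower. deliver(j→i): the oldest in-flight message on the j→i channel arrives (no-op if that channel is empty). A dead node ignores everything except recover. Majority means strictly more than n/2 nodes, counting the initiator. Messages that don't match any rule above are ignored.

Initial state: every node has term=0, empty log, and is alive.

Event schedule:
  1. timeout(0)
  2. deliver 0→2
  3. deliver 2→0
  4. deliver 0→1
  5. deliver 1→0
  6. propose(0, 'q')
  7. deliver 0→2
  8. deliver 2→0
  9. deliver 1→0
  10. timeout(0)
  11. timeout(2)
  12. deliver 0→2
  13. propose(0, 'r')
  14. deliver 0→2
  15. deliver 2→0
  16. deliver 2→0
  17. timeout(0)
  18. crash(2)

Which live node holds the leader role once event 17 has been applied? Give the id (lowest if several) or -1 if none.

-1

step 1 timeout(0): 0={cand,t=1,log=-}
step 2 deliver 0→2: 2={foll,t=1,log=-}
step 3 deliver 2→0: 0={lead,t=1,log=-}
step 4 deliver 0→1: 1={foll,t=1,log=-}
step 5 deliver 1→0: —
step 6 propose(0,'q'): 0={lead,t=1,log=q}
step 7 deliver 0→2: 2={foll,t=1,log=q}
step 8 deliver 2→0: —
step 9 deliver 1→0: —
step 10 timeout(0): 0={cand,t=2,log=q}
step 11 timeout(2): 2={cand,t=2,log=q}
step 12 deliver 0→2: —
step 13 propose(0,'r'): —
step 14 deliver 0→2: —
step 15 deliver 2→0: —
step 16 deliver 2→0: —
step 17 timeout(0): 0={cand,t=3,log=q}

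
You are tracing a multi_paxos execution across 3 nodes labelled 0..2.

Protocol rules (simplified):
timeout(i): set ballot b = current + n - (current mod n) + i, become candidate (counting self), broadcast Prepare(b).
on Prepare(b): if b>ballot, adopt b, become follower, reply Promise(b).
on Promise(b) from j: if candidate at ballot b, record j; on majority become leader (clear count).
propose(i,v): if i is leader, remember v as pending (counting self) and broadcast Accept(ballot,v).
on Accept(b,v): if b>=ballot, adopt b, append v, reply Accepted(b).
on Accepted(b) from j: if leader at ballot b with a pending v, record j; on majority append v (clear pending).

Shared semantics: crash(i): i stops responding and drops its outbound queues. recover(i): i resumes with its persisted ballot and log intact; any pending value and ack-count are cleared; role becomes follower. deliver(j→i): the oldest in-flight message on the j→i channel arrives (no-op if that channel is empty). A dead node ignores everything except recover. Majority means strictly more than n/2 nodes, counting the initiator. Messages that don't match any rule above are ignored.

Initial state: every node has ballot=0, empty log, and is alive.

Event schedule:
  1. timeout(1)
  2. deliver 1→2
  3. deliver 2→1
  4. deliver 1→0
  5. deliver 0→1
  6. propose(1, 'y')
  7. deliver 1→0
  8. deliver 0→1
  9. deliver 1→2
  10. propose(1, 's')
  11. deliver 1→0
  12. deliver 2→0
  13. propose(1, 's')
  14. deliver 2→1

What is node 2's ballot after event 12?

4

after 1 — timeout(1): n1:cand/b4/[-]
after 2 — deliver 1→2: n2:foll/b4/[-]
after 3 — deliver 2→1: n1:lead/b4/[-]
after 4 — deliver 1→0: n0:foll/b4/[-]
after 5 — deliver 0→1: ·
after 6 — propose(1,'y'): ·
after 7 — deliver 1→0: n0:foll/b4/[y]
after 8 — deliver 0→1: n1:lead/b4/[y]
after 9 — deliver 1→2: n2:foll/b4/[y]
after 10 — propose(1,'s'): ·
after 11 — deliver 1→0: n0:foll/b4/[y,s]
after 12 — deliver 2→0: ·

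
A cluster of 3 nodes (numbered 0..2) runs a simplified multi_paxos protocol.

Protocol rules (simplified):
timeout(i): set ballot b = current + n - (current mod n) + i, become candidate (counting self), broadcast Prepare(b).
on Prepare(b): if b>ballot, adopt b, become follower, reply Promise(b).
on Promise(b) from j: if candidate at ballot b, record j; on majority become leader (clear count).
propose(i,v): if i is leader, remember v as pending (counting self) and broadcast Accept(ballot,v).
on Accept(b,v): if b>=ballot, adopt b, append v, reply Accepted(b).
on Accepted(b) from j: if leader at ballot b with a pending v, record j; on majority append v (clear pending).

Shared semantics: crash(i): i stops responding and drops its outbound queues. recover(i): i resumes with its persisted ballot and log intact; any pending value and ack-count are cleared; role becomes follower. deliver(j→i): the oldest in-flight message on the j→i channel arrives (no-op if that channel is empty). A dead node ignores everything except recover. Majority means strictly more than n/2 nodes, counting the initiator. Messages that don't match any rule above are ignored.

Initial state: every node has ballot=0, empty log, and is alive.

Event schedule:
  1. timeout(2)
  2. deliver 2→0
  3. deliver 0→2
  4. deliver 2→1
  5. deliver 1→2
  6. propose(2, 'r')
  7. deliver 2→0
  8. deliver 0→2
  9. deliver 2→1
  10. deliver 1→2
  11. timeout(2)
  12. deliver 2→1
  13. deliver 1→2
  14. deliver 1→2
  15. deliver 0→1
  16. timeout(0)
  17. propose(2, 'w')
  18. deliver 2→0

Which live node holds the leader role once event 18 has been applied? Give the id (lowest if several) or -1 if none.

[1] timeout(2) → N2(cand b5 [-])
[2] deliver 2→0 → N0(foll b5 [-])
[3] deliver 0→2 → N2(lead b5 [-])
[4] deliver 2→1 → N1(foll b5 [-])
[5] deliver 1→2 → ∅
[6] propose(2,'r') → ∅
[7] deliver 2→0 → N0(foll b5 [r])
[8] deliver 0→2 → N2(lead b5 [r])
[9] deliver 2→1 → N1(foll b5 [r])
[10] deliver 1→2 → ∅
[11] timeout(2) → N2(cand b8 [r])
[12] deliver 2→1 → N1(foll b8 [r])
[13] deliver 1→2 → N2(lead b8 [r])
[14] deliver 1→2 → ∅
[15] deliver 0→1 → ∅
[16] timeout(0) → N0(cand b6 [r])
[17] propose(2,'w') → ∅
[18] deliver 2→0 → N0(foll b8 [r])

2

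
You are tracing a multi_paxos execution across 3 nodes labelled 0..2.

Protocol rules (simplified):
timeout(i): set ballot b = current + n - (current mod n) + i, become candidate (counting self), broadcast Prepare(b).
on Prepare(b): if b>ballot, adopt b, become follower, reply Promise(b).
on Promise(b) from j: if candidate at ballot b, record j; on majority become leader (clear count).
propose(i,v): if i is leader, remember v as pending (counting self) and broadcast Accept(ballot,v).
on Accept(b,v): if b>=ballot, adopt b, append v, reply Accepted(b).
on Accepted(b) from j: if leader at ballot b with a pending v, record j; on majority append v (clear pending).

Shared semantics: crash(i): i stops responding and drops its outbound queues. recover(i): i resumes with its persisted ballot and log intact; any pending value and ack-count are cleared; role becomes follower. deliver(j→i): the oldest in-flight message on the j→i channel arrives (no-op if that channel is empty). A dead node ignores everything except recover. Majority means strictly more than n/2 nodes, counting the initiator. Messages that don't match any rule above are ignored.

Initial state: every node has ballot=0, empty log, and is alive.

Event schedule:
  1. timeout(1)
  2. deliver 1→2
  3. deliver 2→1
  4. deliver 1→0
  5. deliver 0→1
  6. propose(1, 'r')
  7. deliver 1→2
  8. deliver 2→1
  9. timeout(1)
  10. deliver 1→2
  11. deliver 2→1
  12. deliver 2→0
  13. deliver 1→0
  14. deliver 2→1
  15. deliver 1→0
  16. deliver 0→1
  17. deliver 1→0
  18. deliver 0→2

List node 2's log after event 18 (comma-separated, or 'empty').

r

[1] timeout(1) → N1(cand b4 [-])
[2] deliver 1→2 → N2(foll b4 [-])
[3] deliver 2→1 → N1(lead b4 [-])
[4] deliver 1→0 → N0(foll b4 [-])
[5] deliver 0→1 → ∅
[6] propose(1,'r') → ∅
[7] deliver 1→2 → N2(foll b4 [r])
[8] deliver 2→1 → N1(lead b4 [r])
[9] timeout(1) → N1(cand b7 [r])
[10] deliver 1→2 → N2(foll b7 [r])
[11] deliver 2→1 → N1(lead b7 [r])
[12] deliver 2→0 → ∅
[13] deliver 1→0 → N0(foll b4 [r])
[14] deliver 2→1 → ∅
[15] deliver 1→0 → N0(foll b7 [r])
[16] deliver 0→1 → ∅
[17] deliver 1→0 → ∅
[18] deliver 0→2 → ∅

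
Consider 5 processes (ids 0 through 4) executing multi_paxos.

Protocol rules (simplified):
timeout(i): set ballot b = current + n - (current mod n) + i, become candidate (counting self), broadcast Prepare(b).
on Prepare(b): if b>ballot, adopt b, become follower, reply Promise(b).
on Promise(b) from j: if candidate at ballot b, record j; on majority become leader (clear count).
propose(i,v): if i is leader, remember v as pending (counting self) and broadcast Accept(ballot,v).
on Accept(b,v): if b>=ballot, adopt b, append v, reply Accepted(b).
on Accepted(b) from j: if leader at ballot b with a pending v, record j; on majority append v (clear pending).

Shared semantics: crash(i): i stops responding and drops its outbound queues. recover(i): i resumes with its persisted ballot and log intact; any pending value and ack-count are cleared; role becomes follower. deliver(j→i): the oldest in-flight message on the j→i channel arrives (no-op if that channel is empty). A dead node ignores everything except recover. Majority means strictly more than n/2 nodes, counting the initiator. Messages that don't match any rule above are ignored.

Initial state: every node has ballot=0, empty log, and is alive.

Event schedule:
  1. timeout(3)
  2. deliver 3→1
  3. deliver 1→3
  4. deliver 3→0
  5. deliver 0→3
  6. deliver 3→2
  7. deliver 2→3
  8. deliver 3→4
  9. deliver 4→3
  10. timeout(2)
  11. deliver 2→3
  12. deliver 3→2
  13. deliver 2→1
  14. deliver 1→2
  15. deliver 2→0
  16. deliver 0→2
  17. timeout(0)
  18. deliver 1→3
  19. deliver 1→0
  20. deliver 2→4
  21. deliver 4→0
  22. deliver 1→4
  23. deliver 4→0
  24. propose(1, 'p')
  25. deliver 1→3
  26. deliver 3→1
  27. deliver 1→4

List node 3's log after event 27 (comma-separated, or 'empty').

empty

step 1 timeout(3): 3={cand,b=8,log=-}
step 2 deliver 3→1: 1={foll,b=8,log=-}
step 3 deliver 1→3: —
step 4 deliver 3→0: 0={foll,b=8,log=-}
step 5 deliver 0→3: 3={lead,b=8,log=-}
step 6 deliver 3→2: 2={foll,b=8,log=-}
step 7 deliver 2→3: —
step 8 deliver 3→4: 4={foll,b=8,log=-}
step 9 deliver 4→3: —
step 10 timeout(2): 2={cand,b=12,log=-}
step 11 deliver 2→3: 3={foll,b=12,log=-}
step 12 deliver 3→2: —
step 13 deliver 2→1: 1={foll,b=12,log=-}
step 14 deliver 1→2: 2={lead,b=12,log=-}
step 15 deliver 2→0: 0={foll,b=12,log=-}
step 16 deliver 0→2: —
step 17 timeout(0): 0={cand,b=15,log=-}
step 18 deliver 1→3: —
step 19 deliver 1→0: —
step 20 deliver 2→4: 4={foll,b=12,log=-}
step 21 deliver 4→0: —
step 22 deliver 1→4: —
step 23 deliver 4→0: —
step 24 propose(1,'p'): —
step 25 deliver 1→3: —
step 26 deliver 3→1: —
step 27 deliver 1→4: —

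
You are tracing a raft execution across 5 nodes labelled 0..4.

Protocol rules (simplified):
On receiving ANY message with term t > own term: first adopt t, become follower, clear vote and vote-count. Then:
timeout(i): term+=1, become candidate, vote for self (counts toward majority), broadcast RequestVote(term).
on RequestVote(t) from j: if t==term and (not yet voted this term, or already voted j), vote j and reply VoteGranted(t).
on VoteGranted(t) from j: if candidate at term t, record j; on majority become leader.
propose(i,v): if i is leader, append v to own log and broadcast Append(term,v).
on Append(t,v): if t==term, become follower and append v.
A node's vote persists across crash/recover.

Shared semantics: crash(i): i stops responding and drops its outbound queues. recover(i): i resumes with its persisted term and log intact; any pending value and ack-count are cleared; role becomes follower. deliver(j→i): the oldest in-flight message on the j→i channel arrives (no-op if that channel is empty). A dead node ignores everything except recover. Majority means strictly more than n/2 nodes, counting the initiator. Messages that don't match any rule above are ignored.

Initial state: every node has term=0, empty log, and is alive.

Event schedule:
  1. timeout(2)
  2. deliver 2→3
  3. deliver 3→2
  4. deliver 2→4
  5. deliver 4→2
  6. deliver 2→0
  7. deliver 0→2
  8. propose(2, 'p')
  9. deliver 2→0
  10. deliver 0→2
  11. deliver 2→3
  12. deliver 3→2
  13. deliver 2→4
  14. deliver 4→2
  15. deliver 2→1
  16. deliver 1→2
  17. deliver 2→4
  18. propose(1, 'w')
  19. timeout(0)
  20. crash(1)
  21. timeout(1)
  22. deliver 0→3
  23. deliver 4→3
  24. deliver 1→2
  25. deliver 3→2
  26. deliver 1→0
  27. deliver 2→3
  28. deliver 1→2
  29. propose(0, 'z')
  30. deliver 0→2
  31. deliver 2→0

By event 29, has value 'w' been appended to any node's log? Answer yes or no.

no

after 1 — timeout(2): n2:cand/t1/[-]
after 2 — deliver 2→3: n3:foll/t1/[-]
after 3 — deliver 3→2: ·
after 4 — deliver 2→4: n4:foll/t1/[-]
after 5 — deliver 4→2: n2:lead/t1/[-]
after 6 — deliver 2→0: n0:foll/t1/[-]
after 7 — deliver 0→2: ·
after 8 — propose(2,'p'): n2:lead/t1/[p]
after 9 — deliver 2→0: n0:foll/t1/[p]
after 10 — deliver 0→2: ·
after 11 — deliver 2→3: n3:foll/t1/[p]
after 12 — deliver 3→2: ·
after 13 — deliver 2→4: n4:foll/t1/[p]
after 14 — deliver 4→2: ·
after 15 — deliver 2→1: n1:foll/t1/[-]
after 16 — deliver 1→2: ·
after 17 — deliver 2→4: ·
after 18 — propose(1,'w'): ·
after 19 — timeout(0): n0:cand/t2/[p]
after 20 — crash(1): n1:✗foll/t1/[-]
after 21 — timeout(1): ·
after 22 — deliver 0→3: n3:foll/t2/[p]
after 23 — deliver 4→3: ·
after 24 — deliver 1→2: ·
after 25 — deliver 3→2: ·
after 26 — deliver 1→0: ·
after 27 — deliver 2→3: ·
after 28 — deliver 1→2: ·
after 29 — propose(0,'z'): ·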